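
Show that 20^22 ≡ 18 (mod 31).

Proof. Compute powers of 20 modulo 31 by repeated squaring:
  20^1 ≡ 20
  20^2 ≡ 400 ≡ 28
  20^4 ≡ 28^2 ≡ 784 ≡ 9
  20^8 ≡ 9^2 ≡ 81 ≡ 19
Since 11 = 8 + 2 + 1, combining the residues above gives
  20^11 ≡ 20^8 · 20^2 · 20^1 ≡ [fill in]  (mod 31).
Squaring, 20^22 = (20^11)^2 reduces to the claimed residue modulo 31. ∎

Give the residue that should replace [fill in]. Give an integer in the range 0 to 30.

7

Multiply the listed residues: 19 · 28 · 20 = 532 → 10640.
Reducing modulo 31: 10640 = 343·31 + 7, so 20^11 ≡ 7.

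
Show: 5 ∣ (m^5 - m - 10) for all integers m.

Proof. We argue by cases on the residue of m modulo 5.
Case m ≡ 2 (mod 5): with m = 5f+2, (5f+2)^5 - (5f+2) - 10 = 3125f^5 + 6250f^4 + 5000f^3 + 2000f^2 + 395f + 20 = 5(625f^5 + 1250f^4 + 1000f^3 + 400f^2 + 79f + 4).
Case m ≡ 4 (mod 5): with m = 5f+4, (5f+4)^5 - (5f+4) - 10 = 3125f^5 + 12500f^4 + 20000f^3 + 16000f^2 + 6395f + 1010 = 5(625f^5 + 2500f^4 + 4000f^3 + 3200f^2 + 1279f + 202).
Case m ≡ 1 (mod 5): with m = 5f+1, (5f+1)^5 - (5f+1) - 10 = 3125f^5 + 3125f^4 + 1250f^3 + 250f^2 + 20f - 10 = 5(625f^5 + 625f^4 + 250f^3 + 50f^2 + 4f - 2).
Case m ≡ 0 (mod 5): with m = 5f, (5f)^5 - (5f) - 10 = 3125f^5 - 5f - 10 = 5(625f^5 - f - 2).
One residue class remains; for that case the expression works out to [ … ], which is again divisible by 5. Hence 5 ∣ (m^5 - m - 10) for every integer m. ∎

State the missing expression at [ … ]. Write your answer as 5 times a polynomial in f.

Only m ≡ 3 (mod 5) is unaccounted for. Put m = 5f+3:
(5f+3)^5 - (5f+3) - 10 expands to 3125f^5 + 9375f^4 + 11250f^3 + 6750f^2 + 2020f + 230,
and factoring out 5 leaves 5(625f^5 + 1875f^4 + 2250f^3 + 1350f^2 + 404f + 46).

5(625f^5 + 1875f^4 + 2250f^3 + 1350f^2 + 404f + 46)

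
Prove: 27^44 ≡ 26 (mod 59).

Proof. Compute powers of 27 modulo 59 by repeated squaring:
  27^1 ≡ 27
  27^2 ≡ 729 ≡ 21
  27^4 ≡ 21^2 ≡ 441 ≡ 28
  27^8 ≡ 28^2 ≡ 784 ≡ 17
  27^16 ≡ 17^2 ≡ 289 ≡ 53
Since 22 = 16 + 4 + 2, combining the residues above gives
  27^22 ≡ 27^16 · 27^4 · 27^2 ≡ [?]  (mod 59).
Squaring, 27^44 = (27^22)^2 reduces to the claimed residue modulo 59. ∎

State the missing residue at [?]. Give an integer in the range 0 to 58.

12

Multiply the listed residues: 53 · 28 · 21 = 1484 → 31164.
Reducing modulo 59: 31164 = 528·59 + 12, so 27^22 ≡ 12.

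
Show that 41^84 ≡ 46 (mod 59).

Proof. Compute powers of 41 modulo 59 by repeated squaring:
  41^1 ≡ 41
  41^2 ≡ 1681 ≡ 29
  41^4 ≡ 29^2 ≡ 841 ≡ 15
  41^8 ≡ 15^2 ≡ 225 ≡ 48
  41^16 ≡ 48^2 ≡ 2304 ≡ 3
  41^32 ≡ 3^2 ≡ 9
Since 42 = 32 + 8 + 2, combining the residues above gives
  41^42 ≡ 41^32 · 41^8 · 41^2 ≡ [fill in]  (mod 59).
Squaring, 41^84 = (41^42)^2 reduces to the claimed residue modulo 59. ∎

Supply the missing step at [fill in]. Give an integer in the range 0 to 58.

20

Multiply the listed residues: 9 · 48 · 29 = 432 → 12528.
Reducing modulo 59: 12528 = 212·59 + 20, so 41^42 ≡ 20.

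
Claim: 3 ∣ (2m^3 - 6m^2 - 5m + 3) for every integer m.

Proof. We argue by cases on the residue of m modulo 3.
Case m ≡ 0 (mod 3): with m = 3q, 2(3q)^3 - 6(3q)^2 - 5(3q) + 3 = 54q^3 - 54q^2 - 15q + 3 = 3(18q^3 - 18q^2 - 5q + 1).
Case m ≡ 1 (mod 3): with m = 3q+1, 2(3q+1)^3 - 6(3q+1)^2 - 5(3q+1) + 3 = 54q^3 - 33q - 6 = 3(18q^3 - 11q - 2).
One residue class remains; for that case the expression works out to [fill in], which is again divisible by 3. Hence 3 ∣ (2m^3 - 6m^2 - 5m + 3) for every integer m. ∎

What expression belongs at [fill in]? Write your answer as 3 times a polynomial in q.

3(18q^3 + 18q^2 - 5q - 5)

Only m ≡ 2 (mod 3) is unaccounted for. Put m = 3q+2:
2(3q+2)^3 - 6(3q+2)^2 - 5(3q+2) + 3 expands to 54q^3 + 54q^2 - 15q - 15,
and factoring out 3 leaves 3(18q^3 + 18q^2 - 5q - 5).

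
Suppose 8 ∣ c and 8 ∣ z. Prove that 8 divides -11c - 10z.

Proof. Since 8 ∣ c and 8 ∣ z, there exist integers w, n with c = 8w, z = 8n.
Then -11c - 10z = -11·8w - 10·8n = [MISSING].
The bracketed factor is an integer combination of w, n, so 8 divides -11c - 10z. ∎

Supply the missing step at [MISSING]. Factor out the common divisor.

Pull the common 8 out of every term: -11·8w - 10·8n = 8(-10n - 11w).
-10n - 11w is an integer, which exhibits the divisibility.

8(-10n - 11w)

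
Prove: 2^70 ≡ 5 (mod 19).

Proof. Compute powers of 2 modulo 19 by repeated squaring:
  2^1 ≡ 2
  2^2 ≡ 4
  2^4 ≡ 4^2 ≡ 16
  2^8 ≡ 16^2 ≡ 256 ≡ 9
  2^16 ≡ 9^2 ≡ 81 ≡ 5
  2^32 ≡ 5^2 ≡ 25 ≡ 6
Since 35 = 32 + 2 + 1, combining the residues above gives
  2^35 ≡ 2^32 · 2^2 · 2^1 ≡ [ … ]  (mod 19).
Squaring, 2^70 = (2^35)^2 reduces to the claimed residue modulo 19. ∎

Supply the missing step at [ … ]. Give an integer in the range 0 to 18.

10

2^32 · 2^2 · 2^1 ≡ 6 · 4 · 2 = 48.
48 mod 19 = 10, so 2^35 ≡ 10 (mod 19).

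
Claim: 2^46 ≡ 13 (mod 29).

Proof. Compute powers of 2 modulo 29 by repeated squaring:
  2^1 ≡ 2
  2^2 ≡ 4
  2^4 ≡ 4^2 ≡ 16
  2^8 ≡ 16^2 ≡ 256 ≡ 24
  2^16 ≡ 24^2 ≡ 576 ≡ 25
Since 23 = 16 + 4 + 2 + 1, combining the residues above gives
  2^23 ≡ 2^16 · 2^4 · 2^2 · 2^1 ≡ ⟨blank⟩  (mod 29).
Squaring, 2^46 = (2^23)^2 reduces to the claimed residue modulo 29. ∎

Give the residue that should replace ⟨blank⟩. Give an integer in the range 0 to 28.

10

2^16 · 2^4 · 2^2 · 2^1 ≡ 25 · 16 · 4 · 2 = 3200.
3200 mod 29 = 10, so 2^23 ≡ 10 (mod 29).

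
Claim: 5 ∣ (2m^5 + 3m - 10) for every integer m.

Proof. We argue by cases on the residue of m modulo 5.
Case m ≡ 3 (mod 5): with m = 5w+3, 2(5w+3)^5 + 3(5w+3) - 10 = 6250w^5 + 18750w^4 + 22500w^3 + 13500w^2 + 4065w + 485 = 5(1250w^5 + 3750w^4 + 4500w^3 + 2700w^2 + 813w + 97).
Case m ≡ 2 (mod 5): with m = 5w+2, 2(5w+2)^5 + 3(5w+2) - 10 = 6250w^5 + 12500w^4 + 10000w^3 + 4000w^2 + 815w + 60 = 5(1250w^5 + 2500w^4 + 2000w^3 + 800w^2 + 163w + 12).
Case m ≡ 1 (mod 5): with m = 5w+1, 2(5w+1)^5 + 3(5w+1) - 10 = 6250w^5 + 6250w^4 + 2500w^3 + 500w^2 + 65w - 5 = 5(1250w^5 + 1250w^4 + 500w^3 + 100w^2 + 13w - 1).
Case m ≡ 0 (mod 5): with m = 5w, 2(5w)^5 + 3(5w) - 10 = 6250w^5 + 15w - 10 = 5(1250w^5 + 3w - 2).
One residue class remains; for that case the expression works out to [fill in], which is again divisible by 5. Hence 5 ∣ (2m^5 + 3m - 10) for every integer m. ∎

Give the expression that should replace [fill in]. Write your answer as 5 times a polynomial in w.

Only m ≡ 4 (mod 5) is unaccounted for. Put m = 5w+4:
2(5w+4)^5 + 3(5w+4) - 10 expands to 6250w^5 + 25000w^4 + 40000w^3 + 32000w^2 + 12815w + 2050,
and factoring out 5 leaves 5(1250w^5 + 5000w^4 + 8000w^3 + 6400w^2 + 2563w + 410).

5(1250w^5 + 5000w^4 + 8000w^3 + 6400w^2 + 2563w + 410)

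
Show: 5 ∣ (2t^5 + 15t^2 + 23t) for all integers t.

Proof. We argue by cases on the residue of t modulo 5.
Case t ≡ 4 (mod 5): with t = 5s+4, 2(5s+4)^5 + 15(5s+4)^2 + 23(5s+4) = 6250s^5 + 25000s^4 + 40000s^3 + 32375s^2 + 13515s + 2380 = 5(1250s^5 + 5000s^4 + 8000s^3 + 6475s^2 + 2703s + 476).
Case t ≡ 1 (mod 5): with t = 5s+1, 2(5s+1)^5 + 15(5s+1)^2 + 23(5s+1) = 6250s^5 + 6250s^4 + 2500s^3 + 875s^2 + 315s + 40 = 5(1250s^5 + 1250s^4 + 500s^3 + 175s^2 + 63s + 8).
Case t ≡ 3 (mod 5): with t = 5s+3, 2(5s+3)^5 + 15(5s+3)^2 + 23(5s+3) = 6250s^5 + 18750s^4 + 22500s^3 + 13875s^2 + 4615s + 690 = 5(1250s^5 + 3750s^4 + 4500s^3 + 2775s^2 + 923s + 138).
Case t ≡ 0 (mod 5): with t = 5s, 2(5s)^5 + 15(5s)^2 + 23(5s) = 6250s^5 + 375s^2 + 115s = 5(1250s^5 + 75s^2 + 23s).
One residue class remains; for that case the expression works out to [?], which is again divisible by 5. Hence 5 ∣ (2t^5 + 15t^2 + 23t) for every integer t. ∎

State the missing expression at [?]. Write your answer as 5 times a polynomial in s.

5(1250s^5 + 2500s^4 + 2000s^3 + 875s^2 + 243s + 34)

Only t ≡ 2 (mod 5) is unaccounted for. Put t = 5s+2:
2(5s+2)^5 + 15(5s+2)^2 + 23(5s+2) expands to 6250s^5 + 12500s^4 + 10000s^3 + 4375s^2 + 1215s + 170,
and factoring out 5 leaves 5(1250s^5 + 2500s^4 + 2000s^3 + 875s^2 + 243s + 34).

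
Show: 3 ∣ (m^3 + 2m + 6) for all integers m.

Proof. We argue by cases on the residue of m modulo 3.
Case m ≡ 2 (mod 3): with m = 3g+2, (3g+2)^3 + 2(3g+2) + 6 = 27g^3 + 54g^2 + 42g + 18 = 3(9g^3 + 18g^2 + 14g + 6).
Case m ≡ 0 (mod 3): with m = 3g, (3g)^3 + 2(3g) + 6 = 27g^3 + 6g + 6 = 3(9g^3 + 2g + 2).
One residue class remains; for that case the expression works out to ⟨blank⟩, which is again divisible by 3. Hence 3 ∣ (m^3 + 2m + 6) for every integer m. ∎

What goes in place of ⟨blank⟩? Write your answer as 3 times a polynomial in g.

Only m ≡ 1 (mod 3) is unaccounted for. Put m = 3g+1:
(3g+1)^3 + 2(3g+1) + 6 expands to 27g^3 + 27g^2 + 15g + 9,
and factoring out 3 leaves 3(9g^3 + 9g^2 + 5g + 3).

3(9g^3 + 9g^2 + 5g + 3)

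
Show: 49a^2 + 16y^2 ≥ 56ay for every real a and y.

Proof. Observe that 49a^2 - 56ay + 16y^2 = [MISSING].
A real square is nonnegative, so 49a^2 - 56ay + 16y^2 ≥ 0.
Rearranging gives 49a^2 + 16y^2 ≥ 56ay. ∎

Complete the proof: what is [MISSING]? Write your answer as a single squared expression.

The leading and trailing coefficients are 7^2 and 4^2, and 56 = 2·7·4, so the trinomial is (7a - 4y)^2.
Hence 49a^2 - 56ay + 16y^2 ≥ 0.

(7a - 4y)^2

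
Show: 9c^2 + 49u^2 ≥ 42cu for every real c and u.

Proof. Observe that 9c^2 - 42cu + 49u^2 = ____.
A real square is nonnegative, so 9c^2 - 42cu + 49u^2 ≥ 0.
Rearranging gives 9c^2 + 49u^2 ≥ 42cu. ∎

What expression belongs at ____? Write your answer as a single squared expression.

9c^2 - 42cu + 49u^2 is a perfect-square trinomial: the outer terms are (3c)^2 and (7u)^2, and the cross term is -2·3c·7u.
So 9c^2 - 42cu + 49u^2 = (3c - 7u)^2 ≥ 0.

(3c - 7u)^2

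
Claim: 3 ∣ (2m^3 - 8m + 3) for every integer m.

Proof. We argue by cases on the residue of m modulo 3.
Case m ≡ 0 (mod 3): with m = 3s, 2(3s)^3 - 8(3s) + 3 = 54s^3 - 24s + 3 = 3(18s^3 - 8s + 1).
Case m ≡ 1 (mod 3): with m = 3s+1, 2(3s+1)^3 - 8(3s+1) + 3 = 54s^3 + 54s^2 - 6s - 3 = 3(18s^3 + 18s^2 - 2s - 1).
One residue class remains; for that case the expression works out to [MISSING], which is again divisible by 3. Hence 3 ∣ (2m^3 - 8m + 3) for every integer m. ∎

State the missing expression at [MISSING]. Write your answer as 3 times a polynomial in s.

Only m ≡ 2 (mod 3) is unaccounted for. Put m = 3s+2:
2(3s+2)^3 - 8(3s+2) + 3 expands to 54s^3 + 108s^2 + 48s + 3,
and factoring out 3 leaves 3(18s^3 + 36s^2 + 16s + 1).

3(18s^3 + 36s^2 + 16s + 1)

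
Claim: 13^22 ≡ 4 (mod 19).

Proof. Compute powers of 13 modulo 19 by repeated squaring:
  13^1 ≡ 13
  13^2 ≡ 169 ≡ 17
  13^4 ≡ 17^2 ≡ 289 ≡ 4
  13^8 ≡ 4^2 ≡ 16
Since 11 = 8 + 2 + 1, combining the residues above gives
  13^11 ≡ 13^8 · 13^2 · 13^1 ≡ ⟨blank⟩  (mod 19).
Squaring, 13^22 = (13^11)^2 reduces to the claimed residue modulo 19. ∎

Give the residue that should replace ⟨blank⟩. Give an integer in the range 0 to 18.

13^8 · 13^2 · 13^1 ≡ 16 · 17 · 13 = 3536.
3536 mod 19 = 2, so 13^11 ≡ 2 (mod 19).

2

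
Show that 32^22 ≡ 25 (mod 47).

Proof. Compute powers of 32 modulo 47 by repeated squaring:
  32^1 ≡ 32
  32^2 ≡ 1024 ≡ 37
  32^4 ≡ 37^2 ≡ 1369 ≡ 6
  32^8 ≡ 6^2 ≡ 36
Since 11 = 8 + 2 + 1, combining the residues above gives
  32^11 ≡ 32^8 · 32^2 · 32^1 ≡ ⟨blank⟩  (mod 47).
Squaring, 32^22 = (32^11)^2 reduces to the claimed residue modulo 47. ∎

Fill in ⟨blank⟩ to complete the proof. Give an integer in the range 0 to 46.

42

Multiply the listed residues: 36 · 37 · 32 = 1332 → 42624.
Reducing modulo 47: 42624 = 906·47 + 42, so 32^11 ≡ 42.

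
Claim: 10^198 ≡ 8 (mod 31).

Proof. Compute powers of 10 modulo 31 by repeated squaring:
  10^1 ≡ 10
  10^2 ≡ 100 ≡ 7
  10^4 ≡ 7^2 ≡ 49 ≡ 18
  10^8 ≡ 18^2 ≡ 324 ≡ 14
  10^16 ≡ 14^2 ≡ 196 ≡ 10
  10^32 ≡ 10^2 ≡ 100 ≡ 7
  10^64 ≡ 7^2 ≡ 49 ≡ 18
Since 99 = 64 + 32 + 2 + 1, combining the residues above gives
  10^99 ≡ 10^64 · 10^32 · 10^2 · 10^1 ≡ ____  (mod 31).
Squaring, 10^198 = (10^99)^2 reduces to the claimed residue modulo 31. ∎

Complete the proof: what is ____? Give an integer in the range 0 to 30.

10^64 · 10^32 · 10^2 · 10^1 ≡ 18 · 7 · 7 · 10 = 8820.
8820 mod 31 = 16, so 10^99 ≡ 16 (mod 31).

16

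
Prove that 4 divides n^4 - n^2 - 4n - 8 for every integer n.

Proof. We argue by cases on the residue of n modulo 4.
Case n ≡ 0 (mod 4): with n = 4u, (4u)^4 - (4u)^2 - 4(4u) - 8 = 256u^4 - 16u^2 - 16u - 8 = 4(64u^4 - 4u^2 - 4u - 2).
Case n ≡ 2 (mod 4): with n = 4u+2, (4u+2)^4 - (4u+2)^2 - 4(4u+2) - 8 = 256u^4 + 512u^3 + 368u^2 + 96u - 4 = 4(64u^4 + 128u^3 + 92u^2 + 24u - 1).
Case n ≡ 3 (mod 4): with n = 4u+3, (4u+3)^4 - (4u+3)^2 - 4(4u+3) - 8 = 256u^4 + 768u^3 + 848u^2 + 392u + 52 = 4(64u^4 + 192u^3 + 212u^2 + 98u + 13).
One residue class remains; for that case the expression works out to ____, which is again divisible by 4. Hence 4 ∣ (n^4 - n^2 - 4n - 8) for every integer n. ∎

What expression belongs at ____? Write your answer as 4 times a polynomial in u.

4(64u^4 + 64u^3 + 20u^2 - 2u - 3)

Only n ≡ 1 (mod 4) is unaccounted for. Put n = 4u+1:
(4u+1)^4 - (4u+1)^2 - 4(4u+1) - 8 expands to 256u^4 + 256u^3 + 80u^2 - 8u - 12,
and factoring out 4 leaves 4(64u^4 + 64u^3 + 20u^2 - 2u - 3).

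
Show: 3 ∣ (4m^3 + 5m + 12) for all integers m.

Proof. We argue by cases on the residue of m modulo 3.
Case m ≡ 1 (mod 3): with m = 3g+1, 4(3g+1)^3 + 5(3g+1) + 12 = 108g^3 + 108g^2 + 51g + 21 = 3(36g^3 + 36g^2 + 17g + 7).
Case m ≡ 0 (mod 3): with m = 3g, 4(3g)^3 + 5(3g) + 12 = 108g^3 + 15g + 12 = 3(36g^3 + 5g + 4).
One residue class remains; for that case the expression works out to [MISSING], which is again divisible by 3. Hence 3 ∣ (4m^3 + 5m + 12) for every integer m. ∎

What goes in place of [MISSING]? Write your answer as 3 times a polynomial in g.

3(36g^3 + 72g^2 + 53g + 18)

The residues treated are {1, 0}, so the missing case is m ≡ 2 (mod 3); write m = 3g+2.
Then 4(3g+2)^3 + 5(3g+2) + 12 = 108g^3 + 216g^2 + 159g + 54 = 3(36g^3 + 72g^2 + 53g + 18).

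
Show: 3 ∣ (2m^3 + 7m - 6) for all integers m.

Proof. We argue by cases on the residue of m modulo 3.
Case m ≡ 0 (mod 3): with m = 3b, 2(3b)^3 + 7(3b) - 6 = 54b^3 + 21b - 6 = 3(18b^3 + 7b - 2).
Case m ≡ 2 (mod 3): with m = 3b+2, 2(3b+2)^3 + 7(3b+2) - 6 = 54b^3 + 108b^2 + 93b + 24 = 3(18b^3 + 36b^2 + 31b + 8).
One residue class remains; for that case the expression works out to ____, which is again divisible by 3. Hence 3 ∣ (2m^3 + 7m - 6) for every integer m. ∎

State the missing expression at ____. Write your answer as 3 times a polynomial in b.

Only m ≡ 1 (mod 3) is unaccounted for. Put m = 3b+1:
2(3b+1)^3 + 7(3b+1) - 6 expands to 54b^3 + 54b^2 + 39b + 3,
and factoring out 3 leaves 3(18b^3 + 18b^2 + 13b + 1).

3(18b^3 + 18b^2 + 13b + 1)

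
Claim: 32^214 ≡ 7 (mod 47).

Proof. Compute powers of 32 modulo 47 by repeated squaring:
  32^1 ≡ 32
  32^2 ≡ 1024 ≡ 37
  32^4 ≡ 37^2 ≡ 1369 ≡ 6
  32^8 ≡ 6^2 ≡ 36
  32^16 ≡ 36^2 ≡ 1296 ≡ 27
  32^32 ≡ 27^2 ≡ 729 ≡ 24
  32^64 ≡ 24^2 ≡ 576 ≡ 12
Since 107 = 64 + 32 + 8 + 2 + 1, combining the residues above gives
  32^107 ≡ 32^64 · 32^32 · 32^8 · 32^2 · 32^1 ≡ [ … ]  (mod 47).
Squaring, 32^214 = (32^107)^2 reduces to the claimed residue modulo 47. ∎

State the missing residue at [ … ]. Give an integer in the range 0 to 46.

32^64 · 32^32 · 32^8 · 32^2 · 32^1 ≡ 12 · 24 · 36 · 37 · 32 = 12275712.
12275712 mod 47 = 17, so 32^107 ≡ 17 (mod 47).

17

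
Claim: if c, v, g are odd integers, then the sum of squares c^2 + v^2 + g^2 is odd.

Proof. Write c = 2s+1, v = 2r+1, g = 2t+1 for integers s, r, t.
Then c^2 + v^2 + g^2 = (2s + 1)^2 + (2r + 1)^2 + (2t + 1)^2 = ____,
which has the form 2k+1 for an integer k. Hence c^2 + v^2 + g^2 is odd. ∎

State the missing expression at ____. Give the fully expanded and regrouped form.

2(2r^2 + 2r + 2s^2 + 2s + 2t^2 + 2t + 1) + 1

(2s + 1)^2 + (2r + 1)^2 + (2t + 1)^2 = 4r^2 + 4r + 4s^2 + 4s + 4t^2 + 4t + 3
= 2(2r^2 + 2r + 2s^2 + 2s + 2t^2 + 2t + 1) + 1.
Since 2r^2 + 2r + 2s^2 + 2s + 2t^2 + 2t + 1 is an integer, the sum of squares is of the form 2k+1 for an integer k.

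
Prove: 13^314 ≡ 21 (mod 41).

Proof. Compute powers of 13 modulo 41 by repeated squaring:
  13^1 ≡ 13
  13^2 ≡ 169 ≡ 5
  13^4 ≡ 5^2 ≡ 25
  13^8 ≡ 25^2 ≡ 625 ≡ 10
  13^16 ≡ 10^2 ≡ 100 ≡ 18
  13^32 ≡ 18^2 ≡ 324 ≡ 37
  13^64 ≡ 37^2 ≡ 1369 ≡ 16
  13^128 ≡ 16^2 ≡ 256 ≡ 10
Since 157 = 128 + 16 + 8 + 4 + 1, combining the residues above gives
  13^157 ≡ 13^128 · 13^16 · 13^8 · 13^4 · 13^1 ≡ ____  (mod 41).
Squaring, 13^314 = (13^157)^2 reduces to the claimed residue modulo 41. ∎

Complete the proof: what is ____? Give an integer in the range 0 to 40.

13^128 · 13^16 · 13^8 · 13^4 · 13^1 ≡ 10 · 18 · 10 · 25 · 13 = 585000.
585000 mod 41 = 12, so 13^157 ≡ 12 (mod 41).

12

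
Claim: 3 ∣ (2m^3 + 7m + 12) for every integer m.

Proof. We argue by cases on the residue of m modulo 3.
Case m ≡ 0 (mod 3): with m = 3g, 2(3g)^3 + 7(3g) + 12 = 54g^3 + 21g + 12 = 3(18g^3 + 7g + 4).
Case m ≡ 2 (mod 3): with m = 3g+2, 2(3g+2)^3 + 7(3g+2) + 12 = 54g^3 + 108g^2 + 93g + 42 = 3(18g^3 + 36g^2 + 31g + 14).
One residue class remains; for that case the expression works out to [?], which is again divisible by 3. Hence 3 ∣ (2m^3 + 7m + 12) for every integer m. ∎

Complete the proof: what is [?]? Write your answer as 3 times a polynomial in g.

3(18g^3 + 18g^2 + 13g + 7)

The residues treated are {0, 2}, so the missing case is m ≡ 1 (mod 3); write m = 3g+1.
Then 2(3g+1)^3 + 7(3g+1) + 12 = 54g^3 + 54g^2 + 39g + 21 = 3(18g^3 + 18g^2 + 13g + 7).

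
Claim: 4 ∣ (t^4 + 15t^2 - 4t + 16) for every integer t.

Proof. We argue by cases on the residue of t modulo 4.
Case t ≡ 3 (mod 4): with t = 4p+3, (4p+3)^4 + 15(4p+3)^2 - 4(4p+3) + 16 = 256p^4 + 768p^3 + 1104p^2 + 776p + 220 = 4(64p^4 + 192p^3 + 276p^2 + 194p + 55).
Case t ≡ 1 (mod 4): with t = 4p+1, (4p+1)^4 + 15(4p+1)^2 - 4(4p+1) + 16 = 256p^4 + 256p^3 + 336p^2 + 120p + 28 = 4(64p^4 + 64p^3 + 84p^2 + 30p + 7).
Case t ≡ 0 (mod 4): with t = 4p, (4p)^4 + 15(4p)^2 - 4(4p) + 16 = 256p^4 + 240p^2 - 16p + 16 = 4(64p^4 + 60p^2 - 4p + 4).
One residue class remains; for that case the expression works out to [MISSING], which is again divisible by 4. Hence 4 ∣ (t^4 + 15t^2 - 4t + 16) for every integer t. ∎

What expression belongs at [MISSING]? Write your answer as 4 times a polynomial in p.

The residues treated are {3, 1, 0}, so the missing case is t ≡ 2 (mod 4); write t = 4p+2.
Then (4p+2)^4 + 15(4p+2)^2 - 4(4p+2) + 16 = 256p^4 + 512p^3 + 624p^2 + 352p + 84 = 4(64p^4 + 128p^3 + 156p^2 + 88p + 21).

4(64p^4 + 128p^3 + 156p^2 + 88p + 21)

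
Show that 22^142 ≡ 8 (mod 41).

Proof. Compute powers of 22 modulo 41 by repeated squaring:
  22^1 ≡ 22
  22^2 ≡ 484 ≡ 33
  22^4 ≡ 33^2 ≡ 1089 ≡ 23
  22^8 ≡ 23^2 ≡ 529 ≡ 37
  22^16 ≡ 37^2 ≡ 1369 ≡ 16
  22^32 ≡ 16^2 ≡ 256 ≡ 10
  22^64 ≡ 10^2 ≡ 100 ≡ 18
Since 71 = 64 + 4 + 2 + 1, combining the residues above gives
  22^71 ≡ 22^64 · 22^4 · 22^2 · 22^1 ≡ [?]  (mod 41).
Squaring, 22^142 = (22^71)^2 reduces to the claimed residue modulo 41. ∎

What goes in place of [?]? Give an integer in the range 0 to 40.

34

22^64 · 22^4 · 22^2 · 22^1 ≡ 18 · 23 · 33 · 22 = 300564.
300564 mod 41 = 34, so 22^71 ≡ 34 (mod 41).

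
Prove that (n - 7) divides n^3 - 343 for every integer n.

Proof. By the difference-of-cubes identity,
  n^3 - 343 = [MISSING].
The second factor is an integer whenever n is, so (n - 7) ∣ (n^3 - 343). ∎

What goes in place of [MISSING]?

a^3 - b^3 = (a - b)(a^2 + ab + b^2). With a = n, b = 7:
n^3 - 343 = (n - 7)(n^2 + 7n + 49).

(n - 7)(n^2 + 7n + 49)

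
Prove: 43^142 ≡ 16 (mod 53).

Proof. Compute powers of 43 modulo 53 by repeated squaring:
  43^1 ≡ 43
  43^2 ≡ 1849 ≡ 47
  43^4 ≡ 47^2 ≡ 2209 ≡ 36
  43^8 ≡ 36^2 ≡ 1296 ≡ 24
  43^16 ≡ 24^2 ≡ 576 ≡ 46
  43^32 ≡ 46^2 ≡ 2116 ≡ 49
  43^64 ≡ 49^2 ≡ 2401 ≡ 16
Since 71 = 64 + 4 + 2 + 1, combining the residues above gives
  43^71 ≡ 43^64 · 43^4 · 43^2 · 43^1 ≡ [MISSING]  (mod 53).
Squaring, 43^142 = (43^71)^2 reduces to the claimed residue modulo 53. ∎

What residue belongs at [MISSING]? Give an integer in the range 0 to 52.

4

Multiply the listed residues: 16 · 36 · 47 · 43 = 576 → 27072 → 1164096.
Reducing modulo 53: 1164096 = 21964·53 + 4, so 43^71 ≡ 4.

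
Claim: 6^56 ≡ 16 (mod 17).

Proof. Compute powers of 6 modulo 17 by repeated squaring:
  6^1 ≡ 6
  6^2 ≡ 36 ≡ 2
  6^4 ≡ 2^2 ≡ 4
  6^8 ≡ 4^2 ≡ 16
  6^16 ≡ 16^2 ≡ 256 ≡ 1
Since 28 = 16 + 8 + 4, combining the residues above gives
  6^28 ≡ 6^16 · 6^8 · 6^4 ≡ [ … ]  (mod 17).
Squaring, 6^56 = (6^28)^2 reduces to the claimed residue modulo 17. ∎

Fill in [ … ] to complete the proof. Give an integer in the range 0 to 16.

Multiply the listed residues: 1 · 16 · 4 = 16 → 64.
Reducing modulo 17: 64 = 3·17 + 13, so 6^28 ≡ 13.

13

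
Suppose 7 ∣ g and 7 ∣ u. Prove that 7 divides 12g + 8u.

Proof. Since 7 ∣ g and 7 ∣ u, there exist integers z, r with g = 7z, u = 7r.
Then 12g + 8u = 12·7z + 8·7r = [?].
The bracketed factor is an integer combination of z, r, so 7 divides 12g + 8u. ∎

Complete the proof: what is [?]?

7(8r + 12z)

Pull the common 7 out of every term: 12·7z + 8·7r = 7(8r + 12z).
8r + 12z is an integer, which exhibits the divisibility.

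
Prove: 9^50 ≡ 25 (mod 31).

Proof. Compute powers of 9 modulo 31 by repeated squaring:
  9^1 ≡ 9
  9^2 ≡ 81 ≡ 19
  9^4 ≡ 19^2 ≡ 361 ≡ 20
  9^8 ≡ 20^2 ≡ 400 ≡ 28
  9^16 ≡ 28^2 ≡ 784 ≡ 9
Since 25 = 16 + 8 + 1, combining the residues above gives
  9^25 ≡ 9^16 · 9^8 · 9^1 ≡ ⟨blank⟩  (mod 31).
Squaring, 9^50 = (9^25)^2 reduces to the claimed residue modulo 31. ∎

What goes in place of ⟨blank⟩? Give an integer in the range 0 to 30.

5

9^16 · 9^8 · 9^1 ≡ 9 · 28 · 9 = 2268.
2268 mod 31 = 5, so 9^25 ≡ 5 (mod 31).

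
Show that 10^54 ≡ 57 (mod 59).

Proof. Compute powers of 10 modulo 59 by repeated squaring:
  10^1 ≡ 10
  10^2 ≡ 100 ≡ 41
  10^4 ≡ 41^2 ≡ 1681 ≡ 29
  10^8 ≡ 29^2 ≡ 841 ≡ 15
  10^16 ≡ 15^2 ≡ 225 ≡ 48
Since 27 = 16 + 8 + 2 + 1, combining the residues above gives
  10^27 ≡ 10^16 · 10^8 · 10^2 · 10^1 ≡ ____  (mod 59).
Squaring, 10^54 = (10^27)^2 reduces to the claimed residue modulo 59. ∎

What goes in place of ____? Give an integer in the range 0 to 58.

Multiply the listed residues: 48 · 15 · 41 · 10 = 720 → 29520 → 295200.
Reducing modulo 59: 295200 = 5003·59 + 23, so 10^27 ≡ 23.

23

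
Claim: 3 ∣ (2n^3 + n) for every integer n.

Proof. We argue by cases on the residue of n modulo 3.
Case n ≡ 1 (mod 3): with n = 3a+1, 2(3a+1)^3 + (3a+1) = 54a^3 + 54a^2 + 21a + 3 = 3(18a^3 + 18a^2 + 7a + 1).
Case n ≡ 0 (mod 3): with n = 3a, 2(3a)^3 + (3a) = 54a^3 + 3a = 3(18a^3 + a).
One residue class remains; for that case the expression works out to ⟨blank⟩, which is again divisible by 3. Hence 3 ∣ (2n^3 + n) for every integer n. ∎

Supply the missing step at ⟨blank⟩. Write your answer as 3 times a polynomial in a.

3(18a^3 + 36a^2 + 25a + 6)

Only n ≡ 2 (mod 3) is unaccounted for. Put n = 3a+2:
2(3a+2)^3 + (3a+2) expands to 54a^3 + 108a^2 + 75a + 18,
and factoring out 3 leaves 3(18a^3 + 36a^2 + 25a + 6).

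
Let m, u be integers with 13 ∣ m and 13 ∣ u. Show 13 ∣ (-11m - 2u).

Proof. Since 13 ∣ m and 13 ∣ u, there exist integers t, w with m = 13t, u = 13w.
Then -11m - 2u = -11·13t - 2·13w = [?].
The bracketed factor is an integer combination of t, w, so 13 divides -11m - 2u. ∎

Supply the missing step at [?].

13(-11t - 2w)

Each term has a factor of 13: -11·13t - 2·13w = 13·(-11t - 2w).
Since -11t - 2w is an integer, 13 ∣ (-11m - 2u).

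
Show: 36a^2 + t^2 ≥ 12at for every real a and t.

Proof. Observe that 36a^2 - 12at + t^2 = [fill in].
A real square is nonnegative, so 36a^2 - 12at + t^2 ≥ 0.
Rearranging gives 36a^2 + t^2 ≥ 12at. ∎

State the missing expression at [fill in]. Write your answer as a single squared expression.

The leading and trailing coefficients are 6^2 and 1^2, and 12 = 2·6·1, so the trinomial is (6a - t)^2.
Hence 36a^2 - 12at + t^2 ≥ 0.

(6a - t)^2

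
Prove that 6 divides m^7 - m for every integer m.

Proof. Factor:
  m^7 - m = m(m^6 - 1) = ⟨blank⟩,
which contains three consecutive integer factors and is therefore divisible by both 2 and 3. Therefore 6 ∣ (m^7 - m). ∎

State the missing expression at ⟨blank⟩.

m^6 - 1 = (m^2 - 1)(m^4 + m^2 + 1), and m^2 - 1 = (m-1)(m+1).
So m(m^6 - 1) = (m - 1)m(m + 1)(m^4 + m^2 + 1).

(m - 1)m(m + 1)(m^4 + m^2 + 1)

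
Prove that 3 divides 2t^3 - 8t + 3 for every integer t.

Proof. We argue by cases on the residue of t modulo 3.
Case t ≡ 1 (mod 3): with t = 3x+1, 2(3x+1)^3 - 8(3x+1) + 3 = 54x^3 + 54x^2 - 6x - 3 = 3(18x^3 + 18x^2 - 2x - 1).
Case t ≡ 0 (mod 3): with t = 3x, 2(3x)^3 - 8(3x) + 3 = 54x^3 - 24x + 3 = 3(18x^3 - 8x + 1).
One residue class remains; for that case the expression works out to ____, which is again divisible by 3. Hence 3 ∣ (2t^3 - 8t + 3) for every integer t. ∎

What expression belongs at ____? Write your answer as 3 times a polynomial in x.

The residues treated are {1, 0}, so the missing case is t ≡ 2 (mod 3); write t = 3x+2.
Then 2(3x+2)^3 - 8(3x+2) + 3 = 54x^3 + 108x^2 + 48x + 3 = 3(18x^3 + 36x^2 + 16x + 1).

3(18x^3 + 36x^2 + 16x + 1)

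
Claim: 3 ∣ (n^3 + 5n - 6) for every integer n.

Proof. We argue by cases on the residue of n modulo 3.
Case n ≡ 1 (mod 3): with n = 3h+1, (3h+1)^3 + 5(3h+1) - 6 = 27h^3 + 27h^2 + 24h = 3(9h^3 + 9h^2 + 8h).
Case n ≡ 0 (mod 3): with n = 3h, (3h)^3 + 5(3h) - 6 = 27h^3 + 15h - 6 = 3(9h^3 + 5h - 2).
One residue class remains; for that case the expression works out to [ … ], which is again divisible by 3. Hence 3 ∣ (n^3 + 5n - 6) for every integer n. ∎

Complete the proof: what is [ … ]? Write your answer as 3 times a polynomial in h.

3(9h^3 + 18h^2 + 17h + 4)

Only n ≡ 2 (mod 3) is unaccounted for. Put n = 3h+2:
(3h+2)^3 + 5(3h+2) - 6 expands to 27h^3 + 54h^2 + 51h + 12,
and factoring out 3 leaves 3(9h^3 + 18h^2 + 17h + 4).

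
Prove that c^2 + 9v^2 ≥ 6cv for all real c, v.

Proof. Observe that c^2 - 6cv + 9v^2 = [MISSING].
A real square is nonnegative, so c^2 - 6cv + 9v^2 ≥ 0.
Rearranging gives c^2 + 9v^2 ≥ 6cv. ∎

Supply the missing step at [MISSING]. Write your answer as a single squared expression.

(c - 3v)^2

c^2 - 6cv + 9v^2 is a perfect-square trinomial: the outer terms are (c)^2 and (3v)^2, and the cross term is -2·c·3v.
So c^2 - 6cv + 9v^2 = (c - 3v)^2 ≥ 0.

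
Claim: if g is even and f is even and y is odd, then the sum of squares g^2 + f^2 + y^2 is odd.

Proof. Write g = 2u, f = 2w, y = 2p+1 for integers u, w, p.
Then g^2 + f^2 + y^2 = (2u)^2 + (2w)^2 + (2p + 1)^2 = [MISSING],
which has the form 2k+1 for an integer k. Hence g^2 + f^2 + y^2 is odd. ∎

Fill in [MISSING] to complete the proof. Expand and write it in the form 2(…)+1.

(2u)^2 + (2w)^2 + (2p + 1)^2 = 4p^2 + 4p + 4u^2 + 4w^2 + 1
= 2(2p^2 + 2p + 2u^2 + 2w^2) + 1.
Since 2p^2 + 2p + 2u^2 + 2w^2 is an integer, the sum of squares is of the form 2k+1 for an integer k.

2(2p^2 + 2p + 2u^2 + 2w^2) + 1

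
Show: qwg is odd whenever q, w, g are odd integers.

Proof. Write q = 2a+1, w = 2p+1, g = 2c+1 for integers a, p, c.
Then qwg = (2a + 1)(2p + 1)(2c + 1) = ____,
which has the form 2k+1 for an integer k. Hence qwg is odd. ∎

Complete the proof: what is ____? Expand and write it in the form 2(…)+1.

2(4acp + 2ac + 2ap + a + 2cp + c + p) + 1

Expanding: (2a + 1)(2p + 1)(2c + 1) = 8acp + 4ac + 4ap + 2a + 4cp + 2c + 2p + 1.
Every term except the constant is even, so this is 2(4acp + 2ac + 2ap + a + 2cp + c + p) + 1,
and 4acp + 2ac + 2ap + a + 2cp + c + p ∈ ℤ gives the required form.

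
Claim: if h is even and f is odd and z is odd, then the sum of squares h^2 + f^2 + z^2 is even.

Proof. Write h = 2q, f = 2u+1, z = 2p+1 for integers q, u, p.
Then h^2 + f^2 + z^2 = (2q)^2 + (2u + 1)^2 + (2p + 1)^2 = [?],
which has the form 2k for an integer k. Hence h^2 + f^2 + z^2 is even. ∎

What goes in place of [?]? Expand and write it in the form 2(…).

(2q)^2 + (2u + 1)^2 + (2p + 1)^2 = 4p^2 + 4p + 4q^2 + 4u^2 + 4u + 2
= 2(2p^2 + 2p + 2q^2 + 2u^2 + 2u + 1).
Since 2p^2 + 2p + 2q^2 + 2u^2 + 2u + 1 is an integer, the sum of squares is of the form 2k for an integer k.

2(2p^2 + 2p + 2q^2 + 2u^2 + 2u + 1)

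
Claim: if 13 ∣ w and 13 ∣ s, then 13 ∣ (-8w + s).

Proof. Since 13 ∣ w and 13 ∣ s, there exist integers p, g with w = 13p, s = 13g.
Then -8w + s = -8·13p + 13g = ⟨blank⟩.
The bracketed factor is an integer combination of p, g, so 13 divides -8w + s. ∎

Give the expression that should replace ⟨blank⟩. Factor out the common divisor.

13(g - 8p)

Each term has a factor of 13: -8·13p + 13g = 13·(g - 8p).
Since g - 8p is an integer, 13 ∣ (-8w + s).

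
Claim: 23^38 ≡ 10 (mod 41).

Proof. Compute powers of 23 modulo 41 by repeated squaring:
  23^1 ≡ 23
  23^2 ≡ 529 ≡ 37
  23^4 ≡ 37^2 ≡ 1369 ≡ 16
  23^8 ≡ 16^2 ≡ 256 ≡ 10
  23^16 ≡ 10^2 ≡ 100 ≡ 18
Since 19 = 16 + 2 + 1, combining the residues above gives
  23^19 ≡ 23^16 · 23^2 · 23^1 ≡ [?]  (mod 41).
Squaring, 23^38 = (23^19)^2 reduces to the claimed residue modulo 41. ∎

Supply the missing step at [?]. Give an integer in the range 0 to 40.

23^16 · 23^2 · 23^1 ≡ 18 · 37 · 23 = 15318.
15318 mod 41 = 25, so 23^19 ≡ 25 (mod 41).

25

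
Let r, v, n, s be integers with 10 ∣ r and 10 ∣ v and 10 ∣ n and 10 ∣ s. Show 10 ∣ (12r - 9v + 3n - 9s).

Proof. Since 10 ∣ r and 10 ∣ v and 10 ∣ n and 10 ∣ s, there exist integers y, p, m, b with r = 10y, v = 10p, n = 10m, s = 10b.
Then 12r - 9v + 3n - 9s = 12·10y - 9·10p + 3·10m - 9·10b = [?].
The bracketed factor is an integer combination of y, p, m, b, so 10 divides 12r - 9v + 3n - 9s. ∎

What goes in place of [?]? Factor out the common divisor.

Pull the common 10 out of every term: 12·10y - 9·10p + 3·10m - 9·10b = 10(-9b + 3m - 9p + 12y).
-9b + 3m - 9p + 12y is an integer, which exhibits the divisibility.

10(-9b + 3m - 9p + 12y)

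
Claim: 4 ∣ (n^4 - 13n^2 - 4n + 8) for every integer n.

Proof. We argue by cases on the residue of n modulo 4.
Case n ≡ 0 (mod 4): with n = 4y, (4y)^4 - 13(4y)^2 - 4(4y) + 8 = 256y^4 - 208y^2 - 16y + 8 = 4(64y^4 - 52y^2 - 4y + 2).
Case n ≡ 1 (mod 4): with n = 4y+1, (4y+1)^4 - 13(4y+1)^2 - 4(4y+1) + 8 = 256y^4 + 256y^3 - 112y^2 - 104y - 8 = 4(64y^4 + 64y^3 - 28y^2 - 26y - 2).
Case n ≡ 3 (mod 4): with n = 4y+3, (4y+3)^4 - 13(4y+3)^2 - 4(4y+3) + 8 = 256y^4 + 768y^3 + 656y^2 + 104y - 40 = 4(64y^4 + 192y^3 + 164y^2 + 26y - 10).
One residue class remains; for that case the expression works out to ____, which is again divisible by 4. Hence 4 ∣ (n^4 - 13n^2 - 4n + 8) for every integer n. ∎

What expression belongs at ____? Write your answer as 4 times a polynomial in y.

The residues treated are {0, 1, 3}, so the missing case is n ≡ 2 (mod 4); write n = 4y+2.
Then (4y+2)^4 - 13(4y+2)^2 - 4(4y+2) + 8 = 256y^4 + 512y^3 + 176y^2 - 96y - 36 = 4(64y^4 + 128y^3 + 44y^2 - 24y - 9).

4(64y^4 + 128y^3 + 44y^2 - 24y - 9)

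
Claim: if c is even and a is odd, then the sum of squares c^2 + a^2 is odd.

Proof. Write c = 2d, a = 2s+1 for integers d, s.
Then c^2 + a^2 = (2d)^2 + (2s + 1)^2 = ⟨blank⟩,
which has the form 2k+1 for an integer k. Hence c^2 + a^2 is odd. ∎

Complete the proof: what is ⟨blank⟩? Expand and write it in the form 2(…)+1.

Expanding: (2d)^2 + (2s + 1)^2 = 4d^2 + 4s^2 + 4s + 1.
Every term except the constant is even, so this is 2(2d^2 + 2s^2 + 2s) + 1,
and 2d^2 + 2s^2 + 2s ∈ ℤ gives the required form.

2(2d^2 + 2s^2 + 2s) + 1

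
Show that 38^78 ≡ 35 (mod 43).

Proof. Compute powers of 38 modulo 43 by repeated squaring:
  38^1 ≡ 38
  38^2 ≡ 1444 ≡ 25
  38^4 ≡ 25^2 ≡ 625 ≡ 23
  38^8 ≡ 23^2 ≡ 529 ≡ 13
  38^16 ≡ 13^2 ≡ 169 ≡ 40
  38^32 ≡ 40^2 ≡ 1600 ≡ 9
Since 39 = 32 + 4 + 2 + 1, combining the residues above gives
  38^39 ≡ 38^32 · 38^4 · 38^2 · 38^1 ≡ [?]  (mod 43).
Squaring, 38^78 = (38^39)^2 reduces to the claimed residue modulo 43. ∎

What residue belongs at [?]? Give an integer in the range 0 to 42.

38^32 · 38^4 · 38^2 · 38^1 ≡ 9 · 23 · 25 · 38 = 196650.
196650 mod 43 = 11, so 38^39 ≡ 11 (mod 43).

11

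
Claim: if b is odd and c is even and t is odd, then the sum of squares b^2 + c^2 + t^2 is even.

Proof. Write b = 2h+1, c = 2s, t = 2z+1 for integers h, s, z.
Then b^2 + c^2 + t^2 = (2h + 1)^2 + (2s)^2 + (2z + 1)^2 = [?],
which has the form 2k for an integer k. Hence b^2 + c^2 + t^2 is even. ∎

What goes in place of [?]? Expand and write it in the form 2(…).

2(2h^2 + 2h + 2s^2 + 2z^2 + 2z + 1)

(2h + 1)^2 + (2s)^2 + (2z + 1)^2 = 4h^2 + 4h + 4s^2 + 4z^2 + 4z + 2
= 2(2h^2 + 2h + 2s^2 + 2z^2 + 2z + 1).
Since 2h^2 + 2h + 2s^2 + 2z^2 + 2z + 1 is an integer, the sum of squares is of the form 2k for an integer k.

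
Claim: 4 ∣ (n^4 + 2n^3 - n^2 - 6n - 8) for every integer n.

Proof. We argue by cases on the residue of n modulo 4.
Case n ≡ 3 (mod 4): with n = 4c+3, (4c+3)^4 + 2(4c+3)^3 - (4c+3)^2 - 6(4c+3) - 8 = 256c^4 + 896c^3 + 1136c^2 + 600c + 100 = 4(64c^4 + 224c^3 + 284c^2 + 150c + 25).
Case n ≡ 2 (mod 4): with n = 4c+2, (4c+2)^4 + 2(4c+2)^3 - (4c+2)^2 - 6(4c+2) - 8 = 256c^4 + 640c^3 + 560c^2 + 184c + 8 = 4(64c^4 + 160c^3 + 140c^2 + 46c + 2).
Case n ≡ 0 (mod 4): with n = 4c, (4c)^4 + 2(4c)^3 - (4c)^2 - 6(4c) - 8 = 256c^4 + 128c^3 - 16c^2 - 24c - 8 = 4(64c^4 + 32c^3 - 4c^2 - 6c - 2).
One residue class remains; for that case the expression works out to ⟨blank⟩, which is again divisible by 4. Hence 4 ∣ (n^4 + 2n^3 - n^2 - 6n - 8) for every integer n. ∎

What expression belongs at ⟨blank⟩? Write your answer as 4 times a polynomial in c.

The residues treated are {3, 2, 0}, so the missing case is n ≡ 1 (mod 4); write n = 4c+1.
Then (4c+1)^4 + 2(4c+1)^3 - (4c+1)^2 - 6(4c+1) - 8 = 256c^4 + 384c^3 + 176c^2 + 8c - 12 = 4(64c^4 + 96c^3 + 44c^2 + 2c - 3).

4(64c^4 + 96c^3 + 44c^2 + 2c - 3)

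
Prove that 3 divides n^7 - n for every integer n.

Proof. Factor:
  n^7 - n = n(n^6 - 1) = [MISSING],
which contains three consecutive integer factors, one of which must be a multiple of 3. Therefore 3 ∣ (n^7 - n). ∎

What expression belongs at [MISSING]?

(n - 1)n(n + 1)(n^4 + n^2 + 1)

n^6 - 1 = (n^2 - 1)(n^4 + n^2 + 1), and n^2 - 1 = (n-1)(n+1).
So n(n^6 - 1) = (n - 1)n(n + 1)(n^4 + n^2 + 1).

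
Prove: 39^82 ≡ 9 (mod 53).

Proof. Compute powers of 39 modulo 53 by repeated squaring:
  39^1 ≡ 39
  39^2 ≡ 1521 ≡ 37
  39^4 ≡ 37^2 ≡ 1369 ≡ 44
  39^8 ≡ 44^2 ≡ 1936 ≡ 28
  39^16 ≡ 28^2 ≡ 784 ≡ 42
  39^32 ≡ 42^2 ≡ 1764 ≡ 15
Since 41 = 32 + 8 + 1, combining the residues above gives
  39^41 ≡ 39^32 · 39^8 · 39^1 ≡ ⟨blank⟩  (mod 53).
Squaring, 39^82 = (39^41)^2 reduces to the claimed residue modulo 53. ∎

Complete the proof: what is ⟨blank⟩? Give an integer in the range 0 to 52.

Multiply the listed residues: 15 · 28 · 39 = 420 → 16380.
Reducing modulo 53: 16380 = 309·53 + 3, so 39^41 ≡ 3.

3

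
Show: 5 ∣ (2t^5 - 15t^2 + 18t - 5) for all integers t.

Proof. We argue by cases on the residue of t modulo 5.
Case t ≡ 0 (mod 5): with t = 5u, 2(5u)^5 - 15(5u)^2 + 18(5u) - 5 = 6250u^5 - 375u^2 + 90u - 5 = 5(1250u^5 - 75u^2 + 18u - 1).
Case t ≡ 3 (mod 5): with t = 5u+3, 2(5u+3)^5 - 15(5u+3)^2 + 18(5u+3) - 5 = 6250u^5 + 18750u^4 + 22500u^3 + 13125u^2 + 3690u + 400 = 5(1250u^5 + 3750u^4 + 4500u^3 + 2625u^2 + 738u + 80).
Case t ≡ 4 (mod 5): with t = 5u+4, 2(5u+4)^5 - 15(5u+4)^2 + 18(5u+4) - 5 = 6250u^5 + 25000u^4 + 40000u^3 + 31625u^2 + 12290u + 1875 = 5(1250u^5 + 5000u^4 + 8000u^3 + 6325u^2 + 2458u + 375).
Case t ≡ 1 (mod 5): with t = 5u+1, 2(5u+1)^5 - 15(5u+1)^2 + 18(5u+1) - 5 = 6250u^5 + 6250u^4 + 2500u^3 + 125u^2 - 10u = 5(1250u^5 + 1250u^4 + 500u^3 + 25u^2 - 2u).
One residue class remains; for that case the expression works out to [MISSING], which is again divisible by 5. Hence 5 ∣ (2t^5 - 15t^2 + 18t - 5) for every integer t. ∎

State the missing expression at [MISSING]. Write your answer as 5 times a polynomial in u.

The residues treated are {0, 3, 4, 1}, so the missing case is t ≡ 2 (mod 5); write t = 5u+2.
Then 2(5u+2)^5 - 15(5u+2)^2 + 18(5u+2) - 5 = 6250u^5 + 12500u^4 + 10000u^3 + 3625u^2 + 590u + 35 = 5(1250u^5 + 2500u^4 + 2000u^3 + 725u^2 + 118u + 7).

5(1250u^5 + 2500u^4 + 2000u^3 + 725u^2 + 118u + 7)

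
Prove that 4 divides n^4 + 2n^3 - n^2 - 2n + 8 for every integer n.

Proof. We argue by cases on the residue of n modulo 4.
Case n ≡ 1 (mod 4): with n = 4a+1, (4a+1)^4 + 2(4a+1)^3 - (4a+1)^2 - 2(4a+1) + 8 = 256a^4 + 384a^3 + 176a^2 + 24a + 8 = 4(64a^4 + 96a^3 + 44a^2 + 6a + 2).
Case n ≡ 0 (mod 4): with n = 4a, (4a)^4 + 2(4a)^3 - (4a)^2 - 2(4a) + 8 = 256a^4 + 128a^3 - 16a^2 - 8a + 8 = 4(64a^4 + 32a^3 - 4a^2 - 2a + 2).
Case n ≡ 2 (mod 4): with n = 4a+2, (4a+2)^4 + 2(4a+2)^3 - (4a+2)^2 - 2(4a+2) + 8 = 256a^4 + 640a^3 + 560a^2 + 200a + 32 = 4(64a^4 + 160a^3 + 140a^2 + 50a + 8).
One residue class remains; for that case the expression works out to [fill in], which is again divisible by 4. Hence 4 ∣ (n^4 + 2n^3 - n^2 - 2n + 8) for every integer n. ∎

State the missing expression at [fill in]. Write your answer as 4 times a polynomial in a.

Only n ≡ 3 (mod 4) is unaccounted for. Put n = 4a+3:
(4a+3)^4 + 2(4a+3)^3 - (4a+3)^2 - 2(4a+3) + 8 expands to 256a^4 + 896a^3 + 1136a^2 + 616a + 128,
and factoring out 4 leaves 4(64a^4 + 224a^3 + 284a^2 + 154a + 32).

4(64a^4 + 224a^3 + 284a^2 + 154a + 32)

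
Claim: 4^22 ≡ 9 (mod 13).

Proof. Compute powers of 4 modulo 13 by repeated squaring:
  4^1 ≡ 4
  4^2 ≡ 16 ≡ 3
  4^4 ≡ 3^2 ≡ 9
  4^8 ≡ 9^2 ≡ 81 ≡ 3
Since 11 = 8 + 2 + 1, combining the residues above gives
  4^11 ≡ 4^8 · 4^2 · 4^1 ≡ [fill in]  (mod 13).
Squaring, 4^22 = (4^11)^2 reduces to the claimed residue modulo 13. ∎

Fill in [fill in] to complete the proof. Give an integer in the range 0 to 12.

Multiply the listed residues: 3 · 3 · 4 = 9 → 36.
Reducing modulo 13: 36 = 2·13 + 10, so 4^11 ≡ 10.

10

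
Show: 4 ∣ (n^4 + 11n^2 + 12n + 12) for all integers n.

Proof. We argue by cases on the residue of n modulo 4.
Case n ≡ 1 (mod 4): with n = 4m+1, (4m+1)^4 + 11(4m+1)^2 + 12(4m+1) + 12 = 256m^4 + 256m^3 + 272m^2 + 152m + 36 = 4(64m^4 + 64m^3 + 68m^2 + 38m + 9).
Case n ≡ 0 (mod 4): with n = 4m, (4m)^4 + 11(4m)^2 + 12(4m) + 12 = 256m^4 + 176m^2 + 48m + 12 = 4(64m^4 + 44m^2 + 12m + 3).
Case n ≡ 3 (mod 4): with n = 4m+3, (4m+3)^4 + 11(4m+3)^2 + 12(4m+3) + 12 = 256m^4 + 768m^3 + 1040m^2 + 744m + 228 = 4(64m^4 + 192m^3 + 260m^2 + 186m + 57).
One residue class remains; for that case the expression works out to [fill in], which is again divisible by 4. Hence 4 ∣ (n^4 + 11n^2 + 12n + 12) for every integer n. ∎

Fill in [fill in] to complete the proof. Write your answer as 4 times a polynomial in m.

Only n ≡ 2 (mod 4) is unaccounted for. Put n = 4m+2:
(4m+2)^4 + 11(4m+2)^2 + 12(4m+2) + 12 expands to 256m^4 + 512m^3 + 560m^2 + 352m + 96,
and factoring out 4 leaves 4(64m^4 + 128m^3 + 140m^2 + 88m + 24).

4(64m^4 + 128m^3 + 140m^2 + 88m + 24)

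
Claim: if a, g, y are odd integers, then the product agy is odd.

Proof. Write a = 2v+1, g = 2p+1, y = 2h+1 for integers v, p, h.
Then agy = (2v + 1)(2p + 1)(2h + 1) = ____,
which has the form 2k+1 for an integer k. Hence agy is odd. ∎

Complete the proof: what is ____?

(2v + 1)(2p + 1)(2h + 1) = 8hpv + 4hp + 4hv + 2h + 4pv + 2p + 2v + 1
= 2(4hpv + 2hp + 2hv + h + 2pv + p + v) + 1.
Since 4hpv + 2hp + 2hv + h + 2pv + p + v is an integer, the product is of the form 2k+1 for an integer k.

2(4hpv + 2hp + 2hv + h + 2pv + p + v) + 1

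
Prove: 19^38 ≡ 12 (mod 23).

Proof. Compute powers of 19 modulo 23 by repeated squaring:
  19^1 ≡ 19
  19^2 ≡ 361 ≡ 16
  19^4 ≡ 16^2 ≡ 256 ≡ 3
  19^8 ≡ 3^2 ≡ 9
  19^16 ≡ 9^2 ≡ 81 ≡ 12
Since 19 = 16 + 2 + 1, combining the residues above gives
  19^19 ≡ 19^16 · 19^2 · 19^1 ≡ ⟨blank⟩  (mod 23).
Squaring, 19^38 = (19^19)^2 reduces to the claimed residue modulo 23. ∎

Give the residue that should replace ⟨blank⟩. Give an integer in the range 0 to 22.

14

19^16 · 19^2 · 19^1 ≡ 12 · 16 · 19 = 3648.
3648 mod 23 = 14, so 19^19 ≡ 14 (mod 23).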